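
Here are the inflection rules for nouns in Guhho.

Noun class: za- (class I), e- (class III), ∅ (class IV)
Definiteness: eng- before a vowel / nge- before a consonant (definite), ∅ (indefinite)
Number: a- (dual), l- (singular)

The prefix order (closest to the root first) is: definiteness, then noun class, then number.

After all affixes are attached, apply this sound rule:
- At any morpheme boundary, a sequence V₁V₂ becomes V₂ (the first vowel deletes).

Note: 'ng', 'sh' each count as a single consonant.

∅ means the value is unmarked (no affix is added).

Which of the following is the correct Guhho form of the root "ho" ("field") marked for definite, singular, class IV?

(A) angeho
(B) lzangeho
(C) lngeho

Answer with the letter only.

C

Attach definiteness definite nge- (before consonant 'h') → ngeho.
noun class = class IV: zero marking, form stays ngeho.
Attach number singular l- → lngeho.
Vowel deletion: no change.
So the correct form is lngeho, option (C).
(A) angeho is wrong: it uses dual instead of singular for number.
(B) lzangeho is wrong: it uses class I instead of class IV for noun class.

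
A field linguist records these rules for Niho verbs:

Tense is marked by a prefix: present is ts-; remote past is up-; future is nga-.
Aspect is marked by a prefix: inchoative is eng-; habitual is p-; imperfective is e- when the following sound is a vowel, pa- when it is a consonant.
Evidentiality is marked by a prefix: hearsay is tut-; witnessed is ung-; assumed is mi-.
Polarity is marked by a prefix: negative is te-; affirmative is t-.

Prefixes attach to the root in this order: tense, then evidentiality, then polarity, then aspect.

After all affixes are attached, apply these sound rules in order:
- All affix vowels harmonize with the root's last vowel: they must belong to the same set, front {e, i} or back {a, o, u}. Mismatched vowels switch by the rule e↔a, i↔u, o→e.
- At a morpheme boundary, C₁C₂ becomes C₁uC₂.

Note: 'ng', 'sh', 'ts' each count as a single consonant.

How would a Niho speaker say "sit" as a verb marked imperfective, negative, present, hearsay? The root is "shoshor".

patatututsushoshor

Attach tense present ts- → tsshoshor.
Attach evidentiality hearsay tut- → tuttsshoshor.
Attach polarity negative te- → tetuttsshoshor.
Attach aspect imperfective pa- (before consonant 't') → patetuttsshoshor.
Apply vowel harmony: patetuttsshoshor → patatuttsshoshor.
Apply epenthesis: patatuttsshoshor → patatututsushoshor.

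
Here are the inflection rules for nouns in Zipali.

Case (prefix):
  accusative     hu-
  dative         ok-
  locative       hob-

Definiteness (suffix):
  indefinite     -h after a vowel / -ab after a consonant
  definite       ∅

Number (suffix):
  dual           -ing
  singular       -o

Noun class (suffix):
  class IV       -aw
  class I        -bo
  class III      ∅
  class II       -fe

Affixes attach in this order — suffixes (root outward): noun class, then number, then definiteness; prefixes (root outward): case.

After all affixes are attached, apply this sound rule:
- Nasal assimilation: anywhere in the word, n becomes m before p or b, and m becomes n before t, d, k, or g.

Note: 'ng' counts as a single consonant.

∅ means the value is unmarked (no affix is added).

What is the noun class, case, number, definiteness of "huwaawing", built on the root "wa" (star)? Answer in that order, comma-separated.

Segment: hu-wa-aw-ing.
noun class: -aw → class IV.
case: hu- → accusative.
number: -ing → dual.
definiteness: ∅ → definite.

class IV, accusative, dual, definite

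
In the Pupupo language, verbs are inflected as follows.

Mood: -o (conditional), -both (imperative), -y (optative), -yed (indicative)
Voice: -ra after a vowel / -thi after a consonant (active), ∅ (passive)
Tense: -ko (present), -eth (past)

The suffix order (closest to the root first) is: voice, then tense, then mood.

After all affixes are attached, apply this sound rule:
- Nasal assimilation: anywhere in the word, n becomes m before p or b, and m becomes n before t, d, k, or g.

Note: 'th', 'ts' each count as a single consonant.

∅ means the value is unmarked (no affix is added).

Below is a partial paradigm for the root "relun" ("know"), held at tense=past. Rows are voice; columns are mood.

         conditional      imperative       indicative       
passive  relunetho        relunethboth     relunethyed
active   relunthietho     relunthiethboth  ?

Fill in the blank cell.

Attach voice active -thi (after consonant 'n') → relunthi.
Attach tense past -eth → relunthieth.
Attach mood indicative -yed → relunthiethyed.
Nasal assimilation: no change.

relunthiethyed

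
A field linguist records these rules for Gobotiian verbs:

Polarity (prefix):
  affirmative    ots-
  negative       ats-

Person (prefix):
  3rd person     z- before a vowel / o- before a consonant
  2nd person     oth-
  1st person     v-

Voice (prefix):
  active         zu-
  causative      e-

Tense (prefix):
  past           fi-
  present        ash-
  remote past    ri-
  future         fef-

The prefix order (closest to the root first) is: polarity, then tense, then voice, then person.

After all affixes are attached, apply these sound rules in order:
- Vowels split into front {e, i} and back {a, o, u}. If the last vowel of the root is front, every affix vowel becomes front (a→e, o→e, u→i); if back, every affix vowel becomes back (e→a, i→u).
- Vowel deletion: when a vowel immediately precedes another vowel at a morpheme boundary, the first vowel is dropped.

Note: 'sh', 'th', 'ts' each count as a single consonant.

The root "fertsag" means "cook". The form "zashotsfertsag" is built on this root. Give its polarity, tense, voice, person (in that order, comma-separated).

Segment: z-e-ash-ots-fertsag.
polarity: ots- → affirmative.
tense: ash- → present.
voice: e- → causative.
person: z/o- → 3rd person.

affirmative, present, causative, 3rd person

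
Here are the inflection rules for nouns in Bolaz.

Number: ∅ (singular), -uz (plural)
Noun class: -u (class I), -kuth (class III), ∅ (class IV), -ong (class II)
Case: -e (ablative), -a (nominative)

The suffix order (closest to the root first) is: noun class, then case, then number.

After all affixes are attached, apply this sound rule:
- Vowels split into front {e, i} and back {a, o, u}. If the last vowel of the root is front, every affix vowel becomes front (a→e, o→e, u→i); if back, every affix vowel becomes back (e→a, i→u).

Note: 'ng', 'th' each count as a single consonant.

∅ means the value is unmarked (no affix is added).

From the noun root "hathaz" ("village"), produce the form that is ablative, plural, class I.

Attach noun class class I -u → hathazu.
Attach case ablative -e → hathazue.
Attach number plural -uz → hathazueuz.
Apply vowel harmony: hathazueuz → hathazuauz.

hathazuauz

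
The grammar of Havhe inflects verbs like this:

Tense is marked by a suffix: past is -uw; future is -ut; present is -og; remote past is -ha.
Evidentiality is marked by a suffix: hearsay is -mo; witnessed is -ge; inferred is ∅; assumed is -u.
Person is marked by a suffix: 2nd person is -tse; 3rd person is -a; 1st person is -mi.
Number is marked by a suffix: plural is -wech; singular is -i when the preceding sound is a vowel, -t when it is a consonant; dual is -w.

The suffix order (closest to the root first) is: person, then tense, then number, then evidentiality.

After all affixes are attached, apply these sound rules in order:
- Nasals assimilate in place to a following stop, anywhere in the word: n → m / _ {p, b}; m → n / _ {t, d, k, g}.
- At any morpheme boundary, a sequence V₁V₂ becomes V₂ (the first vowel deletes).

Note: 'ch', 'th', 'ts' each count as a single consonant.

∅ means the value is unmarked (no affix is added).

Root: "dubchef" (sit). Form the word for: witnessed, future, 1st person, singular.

dubchefmuttge

Attach person 1st person -mi → dubchefmi.
Attach tense future -ut → dubchefmiut.
Attach number singular -t (after consonant 't') → dubchefmiutt.
Attach evidentiality witnessed -ge → dubchefmiuttge.
Nasal assimilation: no change.
Apply vowel deletion: dubchefmiuttge → dubchefmuttge.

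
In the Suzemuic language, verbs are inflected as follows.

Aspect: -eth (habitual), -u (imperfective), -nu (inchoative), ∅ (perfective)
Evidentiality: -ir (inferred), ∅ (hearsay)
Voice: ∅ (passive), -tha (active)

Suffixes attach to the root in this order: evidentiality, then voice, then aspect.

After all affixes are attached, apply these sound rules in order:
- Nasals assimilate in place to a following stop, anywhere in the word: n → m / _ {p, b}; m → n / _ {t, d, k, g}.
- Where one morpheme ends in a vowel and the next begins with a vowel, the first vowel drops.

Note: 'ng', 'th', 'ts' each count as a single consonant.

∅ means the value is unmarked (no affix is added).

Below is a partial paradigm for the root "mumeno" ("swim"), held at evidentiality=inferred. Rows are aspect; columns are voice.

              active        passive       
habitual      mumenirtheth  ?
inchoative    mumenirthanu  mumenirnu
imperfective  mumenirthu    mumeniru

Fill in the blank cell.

mumenireth

Attach evidentiality inferred -ir → mumenoir.
voice = passive: zero marking, form stays mumenoir.
Attach aspect habitual -eth → mumenoireth.
Nasal assimilation: no change.
Apply vowel deletion: mumenoireth → mumenireth.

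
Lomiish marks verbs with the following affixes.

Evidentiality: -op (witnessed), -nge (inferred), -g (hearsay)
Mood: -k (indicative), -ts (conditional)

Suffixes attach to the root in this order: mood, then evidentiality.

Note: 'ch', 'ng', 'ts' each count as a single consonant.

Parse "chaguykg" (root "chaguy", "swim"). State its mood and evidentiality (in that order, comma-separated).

indicative, hearsay

Segment: chaguy-k-g.
mood: -k → indicative.
evidentiality: -g → hearsay.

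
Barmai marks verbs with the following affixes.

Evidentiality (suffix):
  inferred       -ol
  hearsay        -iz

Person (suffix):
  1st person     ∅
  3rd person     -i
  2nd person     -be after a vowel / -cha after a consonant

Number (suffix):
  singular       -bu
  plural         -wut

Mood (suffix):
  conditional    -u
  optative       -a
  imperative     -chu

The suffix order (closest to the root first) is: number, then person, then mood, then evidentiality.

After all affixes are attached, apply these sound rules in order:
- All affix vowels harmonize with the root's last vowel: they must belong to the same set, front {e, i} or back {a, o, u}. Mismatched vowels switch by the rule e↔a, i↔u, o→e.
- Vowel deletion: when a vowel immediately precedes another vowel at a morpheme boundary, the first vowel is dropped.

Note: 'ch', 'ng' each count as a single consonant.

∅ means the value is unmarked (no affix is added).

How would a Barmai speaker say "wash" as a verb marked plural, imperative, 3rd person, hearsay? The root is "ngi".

Attach number plural -wut → ngiwut.
Attach person 3rd person -i → ngiwuti.
Attach mood imperative -chu → ngiwutichu.
Attach evidentiality hearsay -iz → ngiwutichuiz.
Apply vowel harmony: ngiwutichuiz → ngiwitichiiz.
Apply vowel deletion: ngiwitichiiz → ngiwitichiz.

ngiwitichiz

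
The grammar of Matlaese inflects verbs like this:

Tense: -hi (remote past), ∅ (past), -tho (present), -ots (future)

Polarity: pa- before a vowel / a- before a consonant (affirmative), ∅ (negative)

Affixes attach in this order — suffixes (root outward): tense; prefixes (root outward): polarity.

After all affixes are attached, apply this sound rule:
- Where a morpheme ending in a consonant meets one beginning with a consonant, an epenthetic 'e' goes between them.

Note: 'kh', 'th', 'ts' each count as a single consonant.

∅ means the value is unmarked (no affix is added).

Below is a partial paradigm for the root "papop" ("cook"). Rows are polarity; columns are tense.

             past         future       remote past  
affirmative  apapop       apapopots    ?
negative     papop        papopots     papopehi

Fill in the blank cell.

apapopehi

Attach tense remote past -hi → papophi.
Attach polarity affirmative a- (before consonant 'p') → apapophi.
Apply epenthesis: apapophi → apapopehi.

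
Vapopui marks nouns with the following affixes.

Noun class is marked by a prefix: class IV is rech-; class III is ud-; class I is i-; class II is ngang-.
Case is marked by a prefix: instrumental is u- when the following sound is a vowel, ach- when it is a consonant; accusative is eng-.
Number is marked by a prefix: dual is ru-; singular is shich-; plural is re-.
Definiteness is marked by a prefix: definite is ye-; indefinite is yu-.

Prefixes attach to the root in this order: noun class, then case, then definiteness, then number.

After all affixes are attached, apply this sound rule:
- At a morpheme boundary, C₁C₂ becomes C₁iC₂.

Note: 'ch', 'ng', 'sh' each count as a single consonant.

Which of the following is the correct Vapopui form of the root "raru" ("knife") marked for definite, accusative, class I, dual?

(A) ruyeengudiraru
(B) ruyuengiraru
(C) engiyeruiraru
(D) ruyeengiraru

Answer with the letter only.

D

Attach noun class class I i- → iraru.
Attach case accusative eng- → engiraru.
Attach definiteness definite ye- → yeengiraru.
Attach number dual ru- → ruyeengiraru.
Epenthesis: no change.
So the correct form is ruyeengiraru, option (D).
(C) engiyeruiraru is wrong: it has the affixes in the wrong order.
(B) ruyuengiraru is wrong: it uses indefinite instead of definite for definiteness.
(A) ruyeengudiraru is wrong: it uses class III instead of class I for noun class.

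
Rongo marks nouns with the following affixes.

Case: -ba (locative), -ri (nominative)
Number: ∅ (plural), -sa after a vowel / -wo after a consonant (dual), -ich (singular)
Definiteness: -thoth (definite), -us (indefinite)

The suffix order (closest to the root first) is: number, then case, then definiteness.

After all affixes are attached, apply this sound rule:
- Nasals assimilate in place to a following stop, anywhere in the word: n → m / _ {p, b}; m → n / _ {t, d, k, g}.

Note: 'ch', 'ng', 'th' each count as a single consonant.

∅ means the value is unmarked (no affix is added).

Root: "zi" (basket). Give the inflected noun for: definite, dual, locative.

zisabathoth

Attach number dual -sa (after vowel 'i') → zisa.
Attach case locative -ba → zisaba.
Attach definiteness definite -thoth → zisabathoth.
Nasal assimilation: no change.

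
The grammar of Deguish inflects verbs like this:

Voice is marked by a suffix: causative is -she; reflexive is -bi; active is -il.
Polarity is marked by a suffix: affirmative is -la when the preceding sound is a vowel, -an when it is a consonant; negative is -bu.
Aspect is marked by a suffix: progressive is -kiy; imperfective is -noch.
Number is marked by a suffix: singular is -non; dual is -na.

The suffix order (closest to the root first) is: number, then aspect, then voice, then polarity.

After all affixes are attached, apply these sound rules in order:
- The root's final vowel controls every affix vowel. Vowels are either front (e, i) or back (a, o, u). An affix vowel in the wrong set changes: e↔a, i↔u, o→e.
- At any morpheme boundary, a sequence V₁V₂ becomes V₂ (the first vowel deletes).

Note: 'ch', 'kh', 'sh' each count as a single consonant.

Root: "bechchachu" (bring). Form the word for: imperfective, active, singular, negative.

Attach number singular -non → bechchachunon.
Attach aspect imperfective -noch → bechchachunonnoch.
Attach voice active -il → bechchachunonnochil.
Attach polarity negative -bu → bechchachunonnochilbu.
Apply vowel harmony: bechchachunonnochilbu → bechchachunonnochulbu.
Vowel deletion: no change.

bechchachunonnochulbu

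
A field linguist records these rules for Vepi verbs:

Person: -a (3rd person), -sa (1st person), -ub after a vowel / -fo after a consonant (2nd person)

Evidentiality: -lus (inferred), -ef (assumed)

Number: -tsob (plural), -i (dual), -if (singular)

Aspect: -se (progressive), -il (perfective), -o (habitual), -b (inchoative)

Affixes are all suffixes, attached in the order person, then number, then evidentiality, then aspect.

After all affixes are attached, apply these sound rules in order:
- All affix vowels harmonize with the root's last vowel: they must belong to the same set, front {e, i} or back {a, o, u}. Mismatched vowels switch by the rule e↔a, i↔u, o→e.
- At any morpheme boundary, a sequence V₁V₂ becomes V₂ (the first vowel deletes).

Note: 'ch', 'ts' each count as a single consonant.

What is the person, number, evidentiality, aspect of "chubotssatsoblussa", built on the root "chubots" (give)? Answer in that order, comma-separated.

Segment: chubots-sa-tsob-lus-se.
person: -sa → 1st person.
number: -tsob → plural.
evidentiality: -lus → inferred.
aspect: -se → progressive.

1st person, plural, inferred, progressive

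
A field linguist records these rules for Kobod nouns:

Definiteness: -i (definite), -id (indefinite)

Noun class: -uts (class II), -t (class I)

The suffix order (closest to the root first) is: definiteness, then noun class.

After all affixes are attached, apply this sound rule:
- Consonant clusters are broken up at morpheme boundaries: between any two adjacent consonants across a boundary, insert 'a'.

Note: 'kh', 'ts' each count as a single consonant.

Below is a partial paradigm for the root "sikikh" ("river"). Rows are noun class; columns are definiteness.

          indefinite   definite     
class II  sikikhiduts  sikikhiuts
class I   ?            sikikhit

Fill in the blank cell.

sikikhidat

Attach definiteness indefinite -id → sikikhid.
Attach noun class class I -t → sikikhidt.
Apply epenthesis: sikikhidt → sikikhidat.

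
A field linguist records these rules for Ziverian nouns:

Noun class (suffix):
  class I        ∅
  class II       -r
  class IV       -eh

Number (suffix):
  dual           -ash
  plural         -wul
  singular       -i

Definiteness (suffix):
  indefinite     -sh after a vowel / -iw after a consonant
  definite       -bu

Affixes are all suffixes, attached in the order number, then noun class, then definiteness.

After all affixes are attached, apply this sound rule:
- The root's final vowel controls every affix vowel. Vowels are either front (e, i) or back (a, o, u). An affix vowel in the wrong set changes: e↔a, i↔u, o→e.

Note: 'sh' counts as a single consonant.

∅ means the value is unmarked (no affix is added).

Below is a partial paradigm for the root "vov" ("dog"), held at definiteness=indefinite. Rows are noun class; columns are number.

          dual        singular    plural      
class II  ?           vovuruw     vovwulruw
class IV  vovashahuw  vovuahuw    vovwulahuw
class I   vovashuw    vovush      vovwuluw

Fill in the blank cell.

Attach number dual -ash → vovash.
Attach noun class class II -r → vovashr.
Attach definiteness indefinite -iw (after consonant 'r') → vovashriw.
Apply vowel harmony: vovashriw → vovashruw.

vovashruw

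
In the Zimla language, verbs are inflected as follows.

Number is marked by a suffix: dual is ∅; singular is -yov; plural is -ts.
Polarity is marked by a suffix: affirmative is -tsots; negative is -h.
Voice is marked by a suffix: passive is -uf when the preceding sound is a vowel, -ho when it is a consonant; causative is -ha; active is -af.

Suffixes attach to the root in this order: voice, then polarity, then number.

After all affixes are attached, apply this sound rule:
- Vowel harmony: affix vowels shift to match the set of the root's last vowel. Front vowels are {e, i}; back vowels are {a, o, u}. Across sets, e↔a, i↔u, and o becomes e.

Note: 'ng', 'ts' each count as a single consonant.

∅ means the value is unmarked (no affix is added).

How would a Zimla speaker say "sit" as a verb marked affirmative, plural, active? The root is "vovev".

Attach voice active -af → vovevaf.
Attach polarity affirmative -tsots → vovevaftsots.
Attach number plural -ts → vovevaftsotsts.
Apply vowel harmony: vovevaftsotsts → voveveftsetsts.

voveveftsetsts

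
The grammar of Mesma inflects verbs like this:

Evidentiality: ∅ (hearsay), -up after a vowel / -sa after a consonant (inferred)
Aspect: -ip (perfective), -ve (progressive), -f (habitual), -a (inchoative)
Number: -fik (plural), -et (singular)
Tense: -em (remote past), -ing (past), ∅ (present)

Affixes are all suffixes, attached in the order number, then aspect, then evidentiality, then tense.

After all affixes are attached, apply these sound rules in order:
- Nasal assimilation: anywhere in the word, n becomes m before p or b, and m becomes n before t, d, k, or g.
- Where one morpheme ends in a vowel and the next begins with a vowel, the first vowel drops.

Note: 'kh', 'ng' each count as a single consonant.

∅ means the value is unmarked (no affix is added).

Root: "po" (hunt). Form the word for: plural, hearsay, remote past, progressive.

pofikvem

Attach number plural -fik → pofik.
Attach aspect progressive -ve → pofikve.
evidentiality = hearsay: zero marking, form stays pofikve.
Attach tense remote past -em → pofikveem.
Nasal assimilation: no change.
Apply vowel deletion: pofikveem → pofikvem.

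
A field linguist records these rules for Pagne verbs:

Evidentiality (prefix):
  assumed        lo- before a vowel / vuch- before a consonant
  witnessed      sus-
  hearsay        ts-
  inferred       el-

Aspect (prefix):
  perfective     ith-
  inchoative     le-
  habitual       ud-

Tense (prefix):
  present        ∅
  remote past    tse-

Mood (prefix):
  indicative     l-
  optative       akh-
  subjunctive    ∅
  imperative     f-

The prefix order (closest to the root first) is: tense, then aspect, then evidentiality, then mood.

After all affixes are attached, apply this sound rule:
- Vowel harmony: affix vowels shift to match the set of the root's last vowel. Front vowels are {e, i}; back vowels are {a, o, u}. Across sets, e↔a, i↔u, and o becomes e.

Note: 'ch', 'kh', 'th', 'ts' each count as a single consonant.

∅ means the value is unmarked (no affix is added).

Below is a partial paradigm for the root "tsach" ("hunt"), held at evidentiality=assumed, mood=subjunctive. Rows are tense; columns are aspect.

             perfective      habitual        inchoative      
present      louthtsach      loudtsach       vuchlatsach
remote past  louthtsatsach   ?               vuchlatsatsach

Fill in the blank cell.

loudtsatsach

Attach tense remote past tse- → tsetsach.
Attach aspect habitual ud- → udtsetsach.
Attach evidentiality assumed lo- (before vowel 'u') → loudtsetsach.
mood = subjunctive: zero marking, form stays loudtsetsach.
Apply vowel harmony: loudtsetsach → loudtsatsach.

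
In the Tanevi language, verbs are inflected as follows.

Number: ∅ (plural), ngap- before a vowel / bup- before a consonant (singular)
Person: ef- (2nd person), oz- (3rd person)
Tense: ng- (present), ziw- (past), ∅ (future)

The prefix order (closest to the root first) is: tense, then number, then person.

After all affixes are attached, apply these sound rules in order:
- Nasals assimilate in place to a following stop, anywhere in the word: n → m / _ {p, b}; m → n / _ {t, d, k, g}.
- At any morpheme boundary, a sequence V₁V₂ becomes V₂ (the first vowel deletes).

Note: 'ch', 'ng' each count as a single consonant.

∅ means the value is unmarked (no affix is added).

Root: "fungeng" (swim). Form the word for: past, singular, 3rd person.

ozbupziwfungeng

Attach tense past ziw- → ziwfungeng.
Attach number singular bup- (before consonant 'z') → bupziwfungeng.
Attach person 3rd person oz- → ozbupziwfungeng.
Nasal assimilation: no change.
Vowel deletion: no change.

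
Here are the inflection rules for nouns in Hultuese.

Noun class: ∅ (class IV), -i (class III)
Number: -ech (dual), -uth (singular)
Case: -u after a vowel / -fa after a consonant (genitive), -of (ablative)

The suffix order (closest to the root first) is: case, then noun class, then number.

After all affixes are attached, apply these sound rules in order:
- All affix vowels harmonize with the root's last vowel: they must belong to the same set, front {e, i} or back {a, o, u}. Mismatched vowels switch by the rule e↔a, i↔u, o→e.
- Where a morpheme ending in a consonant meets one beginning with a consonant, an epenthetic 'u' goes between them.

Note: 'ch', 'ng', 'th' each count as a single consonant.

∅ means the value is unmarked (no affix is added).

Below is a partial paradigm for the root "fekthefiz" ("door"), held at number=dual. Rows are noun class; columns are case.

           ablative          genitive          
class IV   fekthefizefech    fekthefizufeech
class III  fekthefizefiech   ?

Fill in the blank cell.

fekthefizufeiech

Attach case genitive -fa (after consonant 'z') → fekthefizfa.
Attach noun class class III -i → fekthefizfai.
Attach number dual -ech → fekthefizfaiech.
Apply vowel harmony: fekthefizfaiech → fekthefizfeiech.
Apply epenthesis: fekthefizfeiech → fekthefizufeiech.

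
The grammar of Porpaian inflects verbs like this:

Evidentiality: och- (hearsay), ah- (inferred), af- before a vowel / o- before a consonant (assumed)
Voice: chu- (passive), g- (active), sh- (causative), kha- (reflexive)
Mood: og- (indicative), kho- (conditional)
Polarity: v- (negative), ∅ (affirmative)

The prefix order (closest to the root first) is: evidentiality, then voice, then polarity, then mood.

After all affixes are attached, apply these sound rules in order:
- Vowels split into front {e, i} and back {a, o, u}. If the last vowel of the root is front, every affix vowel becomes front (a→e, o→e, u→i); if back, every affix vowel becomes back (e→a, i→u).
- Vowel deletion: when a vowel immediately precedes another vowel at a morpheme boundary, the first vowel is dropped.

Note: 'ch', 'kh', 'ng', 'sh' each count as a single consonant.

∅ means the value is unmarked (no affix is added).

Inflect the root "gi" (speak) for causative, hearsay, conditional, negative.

khevshechgi

Attach evidentiality hearsay och- → ochgi.
Attach voice causative sh- → shochgi.
Attach polarity negative v- → vshochgi.
Attach mood conditional kho- → khovshochgi.
Apply vowel harmony: khovshochgi → khevshechgi.
Vowel deletion: no change.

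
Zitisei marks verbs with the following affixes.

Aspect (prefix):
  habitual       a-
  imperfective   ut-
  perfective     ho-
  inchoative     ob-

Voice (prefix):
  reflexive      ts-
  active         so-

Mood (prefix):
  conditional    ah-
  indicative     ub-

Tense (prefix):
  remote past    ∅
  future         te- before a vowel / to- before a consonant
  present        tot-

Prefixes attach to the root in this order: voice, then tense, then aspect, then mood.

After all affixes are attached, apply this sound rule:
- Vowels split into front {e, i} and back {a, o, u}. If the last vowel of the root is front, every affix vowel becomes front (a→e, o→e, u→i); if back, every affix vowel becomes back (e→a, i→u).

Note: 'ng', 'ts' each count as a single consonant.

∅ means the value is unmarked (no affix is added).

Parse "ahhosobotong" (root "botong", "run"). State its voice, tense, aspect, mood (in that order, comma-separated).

Segment: ah-ho-so-botong.
voice: so- → active.
tense: ∅ → remote past.
aspect: ho- → perfective.
mood: ah- → conditional.

active, remote past, perfective, conditional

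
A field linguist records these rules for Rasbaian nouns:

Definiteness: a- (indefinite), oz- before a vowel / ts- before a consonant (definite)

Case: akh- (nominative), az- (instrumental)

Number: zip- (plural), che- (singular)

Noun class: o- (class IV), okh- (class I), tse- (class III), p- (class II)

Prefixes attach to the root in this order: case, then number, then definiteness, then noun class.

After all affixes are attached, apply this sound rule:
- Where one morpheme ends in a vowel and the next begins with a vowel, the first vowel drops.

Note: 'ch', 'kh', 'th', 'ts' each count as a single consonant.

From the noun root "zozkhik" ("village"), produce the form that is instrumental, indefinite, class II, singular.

Attach case instrumental az- → azzozkhik.
Attach number singular che- → cheazzozkhik.
Attach definiteness indefinite a- → acheazzozkhik.
Attach noun class class II p- → pacheazzozkhik.
Apply vowel deletion: pacheazzozkhik → pachazzozkhik.

pachazzozkhik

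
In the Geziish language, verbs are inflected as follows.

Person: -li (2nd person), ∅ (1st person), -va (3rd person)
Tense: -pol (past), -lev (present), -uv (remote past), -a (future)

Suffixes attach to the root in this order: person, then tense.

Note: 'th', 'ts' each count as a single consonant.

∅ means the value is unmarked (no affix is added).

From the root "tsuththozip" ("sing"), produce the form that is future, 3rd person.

tsuththozipvaa

Attach person 3rd person -va → tsuththozipva.
Attach tense future -a → tsuththozipvaa.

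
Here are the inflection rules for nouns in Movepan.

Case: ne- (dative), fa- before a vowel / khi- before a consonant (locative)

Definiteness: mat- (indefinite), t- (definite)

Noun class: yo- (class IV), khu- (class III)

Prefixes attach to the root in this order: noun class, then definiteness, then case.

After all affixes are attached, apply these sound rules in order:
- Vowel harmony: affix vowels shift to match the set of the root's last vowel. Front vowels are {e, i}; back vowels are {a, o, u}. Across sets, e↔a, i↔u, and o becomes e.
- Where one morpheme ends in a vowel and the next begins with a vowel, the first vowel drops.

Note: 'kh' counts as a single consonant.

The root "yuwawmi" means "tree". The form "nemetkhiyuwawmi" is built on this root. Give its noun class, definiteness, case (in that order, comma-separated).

Segment: ne-mat-khu-yuwawmi.
noun class: khu- → class III.
definiteness: mat- → indefinite.
case: ne- → dative.

class III, indefinite, dative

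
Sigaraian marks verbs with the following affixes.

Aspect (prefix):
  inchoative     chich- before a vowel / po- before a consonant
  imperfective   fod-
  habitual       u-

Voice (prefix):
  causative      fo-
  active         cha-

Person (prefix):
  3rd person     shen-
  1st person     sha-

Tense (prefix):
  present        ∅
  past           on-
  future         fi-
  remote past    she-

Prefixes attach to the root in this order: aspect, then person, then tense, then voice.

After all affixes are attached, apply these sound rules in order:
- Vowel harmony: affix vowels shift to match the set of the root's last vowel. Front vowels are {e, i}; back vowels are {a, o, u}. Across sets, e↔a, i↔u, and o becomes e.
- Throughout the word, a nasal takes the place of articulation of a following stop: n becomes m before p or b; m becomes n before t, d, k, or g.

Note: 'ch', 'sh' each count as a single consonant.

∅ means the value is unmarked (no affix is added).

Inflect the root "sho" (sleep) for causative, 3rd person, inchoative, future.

Attach aspect inchoative po- (before consonant 'sh') → posho.
Attach person 3rd person shen- → shenposho.
Attach tense future fi- → fishenposho.
Attach voice causative fo- → fofishenposho.
Apply vowel harmony: fofishenposho → fofushanposho.
Apply nasal assimilation: fofushanposho → fofushamposho.

fofushamposho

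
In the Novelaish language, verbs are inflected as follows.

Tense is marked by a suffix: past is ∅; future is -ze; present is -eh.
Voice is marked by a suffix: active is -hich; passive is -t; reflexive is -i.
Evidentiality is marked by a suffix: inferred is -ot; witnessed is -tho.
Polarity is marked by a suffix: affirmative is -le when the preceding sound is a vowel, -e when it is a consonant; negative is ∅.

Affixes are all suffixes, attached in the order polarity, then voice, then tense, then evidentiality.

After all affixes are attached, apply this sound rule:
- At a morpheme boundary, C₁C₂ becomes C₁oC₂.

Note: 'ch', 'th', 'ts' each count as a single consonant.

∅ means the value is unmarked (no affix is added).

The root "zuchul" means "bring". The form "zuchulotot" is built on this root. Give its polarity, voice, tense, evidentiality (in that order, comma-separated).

Segment: zuchul-t-ot.
polarity: ∅ → negative.
voice: -t → passive.
tense: ∅ → past.
evidentiality: -ot → inferred.

negative, passive, past, inferred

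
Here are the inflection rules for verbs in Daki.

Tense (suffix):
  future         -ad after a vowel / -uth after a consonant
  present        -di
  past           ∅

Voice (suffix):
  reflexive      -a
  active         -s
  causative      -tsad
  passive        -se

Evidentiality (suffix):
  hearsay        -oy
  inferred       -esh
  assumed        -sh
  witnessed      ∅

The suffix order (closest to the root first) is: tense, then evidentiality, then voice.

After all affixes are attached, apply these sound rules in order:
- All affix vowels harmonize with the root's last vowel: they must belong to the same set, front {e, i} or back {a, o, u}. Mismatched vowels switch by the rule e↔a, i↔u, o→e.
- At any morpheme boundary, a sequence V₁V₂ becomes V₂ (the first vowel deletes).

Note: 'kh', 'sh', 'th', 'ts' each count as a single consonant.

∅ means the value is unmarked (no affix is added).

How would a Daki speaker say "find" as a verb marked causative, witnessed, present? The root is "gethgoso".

gethgosodutsad

Attach tense present -di → gethgosodi.
evidentiality = witnessed: zero marking, form stays gethgosodi.
Attach voice causative -tsad → gethgosoditsad.
Apply vowel harmony: gethgosoditsad → gethgosodutsad.
Vowel deletion: no change.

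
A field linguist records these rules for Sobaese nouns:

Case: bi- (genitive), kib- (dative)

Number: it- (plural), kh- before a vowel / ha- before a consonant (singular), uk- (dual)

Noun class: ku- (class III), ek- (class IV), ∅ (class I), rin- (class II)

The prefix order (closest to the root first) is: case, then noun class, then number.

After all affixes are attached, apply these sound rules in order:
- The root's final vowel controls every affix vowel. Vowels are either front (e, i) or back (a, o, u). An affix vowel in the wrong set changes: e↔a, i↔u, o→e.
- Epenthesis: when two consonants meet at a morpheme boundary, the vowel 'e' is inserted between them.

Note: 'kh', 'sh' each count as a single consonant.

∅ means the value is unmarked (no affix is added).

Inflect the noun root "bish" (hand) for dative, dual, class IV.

ikekekibebish

Attach case dative kib- → kibbish.
Attach noun class class IV ek- → ekkibbish.
Attach number dual uk- → ukekkibbish.
Apply vowel harmony: ukekkibbish → ikekkibbish.
Apply epenthesis: ikekkibbish → ikekekibebish.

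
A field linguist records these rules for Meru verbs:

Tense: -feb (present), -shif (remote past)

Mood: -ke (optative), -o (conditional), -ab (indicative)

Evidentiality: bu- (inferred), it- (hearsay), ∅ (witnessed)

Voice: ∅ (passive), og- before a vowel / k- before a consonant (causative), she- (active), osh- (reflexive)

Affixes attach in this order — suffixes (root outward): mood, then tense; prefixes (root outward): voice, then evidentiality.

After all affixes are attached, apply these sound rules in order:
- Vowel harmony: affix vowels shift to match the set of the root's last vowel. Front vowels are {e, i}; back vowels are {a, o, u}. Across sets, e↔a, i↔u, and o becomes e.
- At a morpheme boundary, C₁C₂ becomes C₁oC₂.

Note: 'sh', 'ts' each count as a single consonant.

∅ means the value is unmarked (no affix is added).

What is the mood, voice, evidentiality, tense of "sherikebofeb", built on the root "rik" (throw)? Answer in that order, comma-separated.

indicative, active, witnessed, present

Segment: she-rik-ab-feb.
mood: -ab → indicative.
voice: she- → active.
evidentiality: ∅ → witnessed.
tense: -feb → present.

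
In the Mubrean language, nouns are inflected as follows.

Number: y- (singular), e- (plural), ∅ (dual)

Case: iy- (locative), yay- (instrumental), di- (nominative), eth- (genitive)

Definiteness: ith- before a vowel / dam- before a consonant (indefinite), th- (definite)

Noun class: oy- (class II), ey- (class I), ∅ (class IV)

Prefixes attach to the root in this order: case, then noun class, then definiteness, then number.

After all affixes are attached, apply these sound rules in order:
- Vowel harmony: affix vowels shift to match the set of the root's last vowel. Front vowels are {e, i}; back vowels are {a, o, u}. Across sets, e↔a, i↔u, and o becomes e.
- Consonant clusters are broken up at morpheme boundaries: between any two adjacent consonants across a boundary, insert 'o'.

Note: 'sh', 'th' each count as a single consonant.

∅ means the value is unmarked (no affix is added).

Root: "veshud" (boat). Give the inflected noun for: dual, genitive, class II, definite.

thoyathoveshud

Attach case genitive eth- → ethveshud.
Attach noun class class II oy- → oyethveshud.
Attach definiteness definite th- → thoyethveshud.
number = dual: zero marking, form stays thoyethveshud.
Apply vowel harmony: thoyethveshud → thoyathveshud.
Apply epenthesis: thoyathveshud → thoyathoveshud.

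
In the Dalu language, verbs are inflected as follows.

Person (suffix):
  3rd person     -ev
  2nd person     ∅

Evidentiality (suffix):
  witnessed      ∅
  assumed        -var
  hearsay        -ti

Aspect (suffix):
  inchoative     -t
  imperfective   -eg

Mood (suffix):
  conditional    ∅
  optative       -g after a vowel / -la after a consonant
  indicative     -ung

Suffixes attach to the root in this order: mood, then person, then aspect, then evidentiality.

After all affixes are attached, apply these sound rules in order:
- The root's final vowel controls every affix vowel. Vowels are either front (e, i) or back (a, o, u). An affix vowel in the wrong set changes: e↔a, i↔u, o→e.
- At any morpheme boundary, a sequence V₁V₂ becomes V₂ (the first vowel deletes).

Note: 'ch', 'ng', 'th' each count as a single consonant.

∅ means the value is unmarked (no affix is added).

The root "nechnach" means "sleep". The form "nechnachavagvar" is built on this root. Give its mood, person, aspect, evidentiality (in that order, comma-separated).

Segment: nechnach-ev-eg-var.
mood: ∅ → conditional.
person: -ev → 3rd person.
aspect: -eg → imperfective.
evidentiality: -var → assumed.

conditional, 3rd person, imperfective, assumed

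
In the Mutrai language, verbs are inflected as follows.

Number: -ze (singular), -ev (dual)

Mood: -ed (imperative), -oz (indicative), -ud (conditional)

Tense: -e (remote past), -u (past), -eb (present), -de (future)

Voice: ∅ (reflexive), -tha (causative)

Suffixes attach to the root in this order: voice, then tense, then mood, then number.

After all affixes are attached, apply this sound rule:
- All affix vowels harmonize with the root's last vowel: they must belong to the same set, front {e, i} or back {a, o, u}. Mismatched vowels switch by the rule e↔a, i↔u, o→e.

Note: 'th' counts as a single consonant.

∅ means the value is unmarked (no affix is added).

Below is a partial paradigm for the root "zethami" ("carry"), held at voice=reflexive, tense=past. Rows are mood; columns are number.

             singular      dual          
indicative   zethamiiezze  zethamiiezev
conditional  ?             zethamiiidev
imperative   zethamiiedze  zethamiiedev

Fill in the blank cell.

voice = reflexive: zero marking, form stays zethami.
Attach tense past -u → zethamiu.
Attach mood conditional -ud → zethamiuud.
Attach number singular -ze → zethamiuudze.
Apply vowel harmony: zethamiuudze → zethamiiidze.

zethamiiidze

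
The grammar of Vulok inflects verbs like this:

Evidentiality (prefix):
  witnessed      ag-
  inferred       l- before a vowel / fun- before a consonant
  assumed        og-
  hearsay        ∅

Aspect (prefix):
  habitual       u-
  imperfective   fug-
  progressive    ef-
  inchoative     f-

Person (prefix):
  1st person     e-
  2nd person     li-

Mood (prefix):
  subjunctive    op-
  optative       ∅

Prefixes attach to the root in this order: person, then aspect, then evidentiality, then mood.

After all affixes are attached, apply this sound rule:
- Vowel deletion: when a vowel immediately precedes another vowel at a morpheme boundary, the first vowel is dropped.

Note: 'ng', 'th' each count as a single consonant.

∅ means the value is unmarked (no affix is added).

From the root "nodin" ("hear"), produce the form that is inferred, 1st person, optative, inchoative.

Attach person 1st person e- → enodin.
Attach aspect inchoative f- → fenodin.
Attach evidentiality inferred fun- (before consonant 'f') → funfenodin.
mood = optative: zero marking, form stays funfenodin.
Vowel deletion: no change.

funfenodin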